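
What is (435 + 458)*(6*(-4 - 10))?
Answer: -75012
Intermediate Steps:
(435 + 458)*(6*(-4 - 10)) = 893*(6*(-14)) = 893*(-84) = -75012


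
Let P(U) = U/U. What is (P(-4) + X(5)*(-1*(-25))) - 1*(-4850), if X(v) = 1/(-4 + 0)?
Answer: 19379/4 ≈ 4844.8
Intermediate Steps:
X(v) = -1/4 (X(v) = 1/(-4) = -1/4)
P(U) = 1
(P(-4) + X(5)*(-1*(-25))) - 1*(-4850) = (1 - (-1)*(-25)/4) - 1*(-4850) = (1 - 1/4*25) + 4850 = (1 - 25/4) + 4850 = -21/4 + 4850 = 19379/4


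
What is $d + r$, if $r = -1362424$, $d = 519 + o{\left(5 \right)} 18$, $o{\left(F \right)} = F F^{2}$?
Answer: $-1359655$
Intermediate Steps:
$o{\left(F \right)} = F^{3}$
$d = 2769$ ($d = 519 + 5^{3} \cdot 18 = 519 + 125 \cdot 18 = 519 + 2250 = 2769$)
$d + r = 2769 - 1362424 = -1359655$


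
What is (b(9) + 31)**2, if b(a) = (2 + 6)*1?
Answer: 1521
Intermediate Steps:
b(a) = 8 (b(a) = 8*1 = 8)
(b(9) + 31)**2 = (8 + 31)**2 = 39**2 = 1521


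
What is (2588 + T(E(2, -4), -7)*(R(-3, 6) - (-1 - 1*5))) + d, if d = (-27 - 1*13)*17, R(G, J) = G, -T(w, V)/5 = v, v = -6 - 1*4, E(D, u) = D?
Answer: 2058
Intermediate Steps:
v = -10 (v = -6 - 4 = -10)
T(w, V) = 50 (T(w, V) = -5*(-10) = 50)
d = -680 (d = (-27 - 13)*17 = -40*17 = -680)
(2588 + T(E(2, -4), -7)*(R(-3, 6) - (-1 - 1*5))) + d = (2588 + 50*(-3 - (-1 - 1*5))) - 680 = (2588 + 50*(-3 - (-1 - 5))) - 680 = (2588 + 50*(-3 - 1*(-6))) - 680 = (2588 + 50*(-3 + 6)) - 680 = (2588 + 50*3) - 680 = (2588 + 150) - 680 = 2738 - 680 = 2058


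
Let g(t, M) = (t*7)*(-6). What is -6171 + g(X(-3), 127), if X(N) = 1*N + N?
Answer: -5919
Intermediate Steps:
X(N) = 2*N (X(N) = N + N = 2*N)
g(t, M) = -42*t (g(t, M) = (7*t)*(-6) = -42*t)
-6171 + g(X(-3), 127) = -6171 - 84*(-3) = -6171 - 42*(-6) = -6171 + 252 = -5919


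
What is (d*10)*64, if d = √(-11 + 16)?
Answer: 640*√5 ≈ 1431.1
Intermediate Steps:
d = √5 ≈ 2.2361
(d*10)*64 = (√5*10)*64 = (10*√5)*64 = 640*√5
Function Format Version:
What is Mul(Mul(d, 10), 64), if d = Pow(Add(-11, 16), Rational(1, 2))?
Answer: Mul(640, Pow(5, Rational(1, 2))) ≈ 1431.1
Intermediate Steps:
d = Pow(5, Rational(1, 2)) ≈ 2.2361
Mul(Mul(d, 10), 64) = Mul(Mul(Pow(5, Rational(1, 2)), 10), 64) = Mul(Mul(10, Pow(5, Rational(1, 2))), 64) = Mul(640, Pow(5, Rational(1, 2)))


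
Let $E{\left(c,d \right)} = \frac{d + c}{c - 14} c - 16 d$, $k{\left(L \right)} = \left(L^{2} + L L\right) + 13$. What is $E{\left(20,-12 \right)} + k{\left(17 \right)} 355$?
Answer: $\frac{630071}{3} \approx 2.1002 \cdot 10^{5}$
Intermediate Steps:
$k{\left(L \right)} = 13 + 2 L^{2}$ ($k{\left(L \right)} = \left(L^{2} + L^{2}\right) + 13 = 2 L^{2} + 13 = 13 + 2 L^{2}$)
$E{\left(c,d \right)} = - 16 d + \frac{c \left(c + d\right)}{-14 + c}$ ($E{\left(c,d \right)} = \frac{c + d}{-14 + c} c - 16 d = \frac{c \left(c + d\right)}{-14 + c} - 16 d = - 16 d + \frac{c \left(c + d\right)}{-14 + c}$)
$E{\left(20,-12 \right)} + k{\left(17 \right)} 355 = \frac{20^{2} + 224 \left(-12\right) - 300 \left(-12\right)}{-14 + 20} + \left(13 + 2 \cdot 17^{2}\right) 355 = \frac{400 - 2688 + 3600}{6} + \left(13 + 2 \cdot 289\right) 355 = \frac{1}{6} \cdot 1312 + \left(13 + 578\right) 355 = \frac{656}{3} + 591 \cdot 355 = \frac{656}{3} + 209805 = \frac{630071}{3}$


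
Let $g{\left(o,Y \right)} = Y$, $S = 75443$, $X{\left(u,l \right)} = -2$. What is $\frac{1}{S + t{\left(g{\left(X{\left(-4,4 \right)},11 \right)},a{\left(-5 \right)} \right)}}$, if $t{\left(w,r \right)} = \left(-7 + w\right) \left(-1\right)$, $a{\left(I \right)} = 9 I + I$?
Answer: $\frac{1}{75439} \approx 1.3256 \cdot 10^{-5}$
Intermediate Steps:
$a{\left(I \right)} = 10 I$
$t{\left(w,r \right)} = 7 - w$
$\frac{1}{S + t{\left(g{\left(X{\left(-4,4 \right)},11 \right)},a{\left(-5 \right)} \right)}} = \frac{1}{75443 + \left(7 - 11\right)} = \frac{1}{75443 - 4} = \frac{1}{75439}$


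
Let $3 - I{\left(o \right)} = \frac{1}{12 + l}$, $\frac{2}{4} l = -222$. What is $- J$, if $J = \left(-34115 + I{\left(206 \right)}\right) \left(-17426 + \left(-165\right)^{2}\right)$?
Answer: $\frac{144401817017}{432} \approx 3.3426 \cdot 10^{8}$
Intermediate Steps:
$l = -444$ ($l = 2 \left(-222\right) = -444$)
$I{\left(o \right)} = \frac{1297}{432}$ ($I{\left(o \right)} = 3 - \frac{1}{12 - 444} = 3 - \frac{1}{-432} = 3 - - \frac{1}{432} = 3 + \frac{1}{432} = \frac{1297}{432}$)
$J = - \frac{144401817017}{432}$ ($J = \left(-34115 + \frac{1297}{432}\right) \left(-17426 + \left(-165\right)^{2}\right) = - \frac{14736383 \left(-17426 + 27225\right)}{432} = \left(- \frac{14736383}{432}\right) 9799 = - \frac{144401817017}{432} \approx -3.3426 \cdot 10^{8}$)
$- J = \left(-1\right) \left(- \frac{144401817017}{432}\right) = \frac{144401817017}{432}$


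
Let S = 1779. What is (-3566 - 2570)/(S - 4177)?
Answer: 3068/1199 ≈ 2.5588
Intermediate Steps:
(-3566 - 2570)/(S - 4177) = (-3566 - 2570)/(1779 - 4177) = -6136/(-2398) = -6136*(-1/2398) = 3068/1199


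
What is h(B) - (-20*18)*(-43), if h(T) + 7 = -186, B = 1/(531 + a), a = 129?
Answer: -15673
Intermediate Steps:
B = 1/660 (B = 1/(531 + 129) = 1/660 ≈ 0.0015152)
h(T) = -193 (h(T) = -7 - 186 = -193)
h(B) - (-20*18)*(-43) = -193 - (-20*18)*(-43) = -193 - (-360)*(-43) = -193 - 1*15480 = -193 - 15480 = -15673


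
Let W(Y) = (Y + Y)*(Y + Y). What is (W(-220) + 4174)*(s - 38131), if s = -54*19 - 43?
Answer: -7752740800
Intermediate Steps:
W(Y) = 4*Y² (W(Y) = (2*Y)*(2*Y) = 4*Y²)
s = -1069 (s = -1026 - 43 = -1069)
(W(-220) + 4174)*(s - 38131) = (4*(-220)² + 4174)*(-1069 - 38131) = (4*48400 + 4174)*(-39200) = (193600 + 4174)*(-39200) = 197774*(-39200) = -7752740800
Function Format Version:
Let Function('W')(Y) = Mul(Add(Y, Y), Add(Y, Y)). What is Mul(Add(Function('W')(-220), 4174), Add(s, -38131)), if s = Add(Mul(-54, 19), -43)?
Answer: -7752740800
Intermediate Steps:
Function('W')(Y) = Mul(4, Pow(Y, 2)) (Function('W')(Y) = Mul(Mul(2, Y), Mul(2, Y)) = Mul(4, Pow(Y, 2)))
s = -1069 (s = Add(-1026, -43) = -1069)
Mul(Add(Function('W')(-220), 4174), Add(s, -38131)) = Mul(Add(Mul(4, Pow(-220, 2)), 4174), Add(-1069, -38131)) = Mul(Add(Mul(4, 48400), 4174), -39200) = Mul(Add(193600, 4174), -39200) = Mul(197774, -39200) = -7752740800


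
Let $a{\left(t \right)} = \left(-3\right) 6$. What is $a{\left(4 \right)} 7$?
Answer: $-126$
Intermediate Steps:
$a{\left(t \right)} = -18$
$a{\left(4 \right)} 7 = \left(-18\right) 7 = -126$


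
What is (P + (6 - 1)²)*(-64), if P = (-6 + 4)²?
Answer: -1856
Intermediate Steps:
P = 4 (P = (-2)² = 4)
(P + (6 - 1)²)*(-64) = (4 + (6 - 1)²)*(-64) = (4 + 5²)*(-64) = (4 + 25)*(-64) = 29*(-64) = -1856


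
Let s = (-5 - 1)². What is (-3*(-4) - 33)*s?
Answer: -756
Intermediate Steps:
s = 36 (s = (-6)² = 36)
(-3*(-4) - 33)*s = (-3*(-4) - 33)*36 = (12 - 33)*36 = -21*36 = -756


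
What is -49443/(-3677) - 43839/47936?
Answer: 2208903645/176260672 ≈ 12.532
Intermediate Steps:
-49443/(-3677) - 43839/47936 = -49443*(-1/3677) - 43839*1/47936 = 49443/3677 - 43839/47936 = 2208903645/176260672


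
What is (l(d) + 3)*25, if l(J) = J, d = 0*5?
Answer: 75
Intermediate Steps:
d = 0
(l(d) + 3)*25 = (0 + 3)*25 = 3*25 = 75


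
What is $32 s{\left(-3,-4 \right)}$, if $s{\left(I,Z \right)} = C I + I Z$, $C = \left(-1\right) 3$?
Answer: $672$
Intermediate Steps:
$C = -3$
$s{\left(I,Z \right)} = - 3 I + I Z$
$32 s{\left(-3,-4 \right)} = 32 \left(- 3 \left(-3 - 4\right)\right) = 32 \left(\left(-3\right) \left(-7\right)\right) = 32 \cdot 21 = 672$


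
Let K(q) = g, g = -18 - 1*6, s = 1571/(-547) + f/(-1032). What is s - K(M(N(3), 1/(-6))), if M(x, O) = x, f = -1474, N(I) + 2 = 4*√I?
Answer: 6366551/282252 ≈ 22.556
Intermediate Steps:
N(I) = -2 + 4*√I
s = -407497/282252 (s = 1571/(-547) - 1474/(-1032) = 1571*(-1/547) - 1474*(-1/1032) = -1571/547 + 737/516 = -407497/282252 ≈ -1.4437)
g = -24 (g = -18 - 6 = -24)
K(q) = -24
s - K(M(N(3), 1/(-6))) = -407497/282252 - 1*(-24) = -407497/282252 + 24 = 6366551/282252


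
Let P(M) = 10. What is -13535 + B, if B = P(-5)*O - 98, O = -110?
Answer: -14733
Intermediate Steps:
B = -1198 (B = 10*(-110) - 98 = -1100 - 98 = -1198)
-13535 + B = -13535 - 1198 = -14733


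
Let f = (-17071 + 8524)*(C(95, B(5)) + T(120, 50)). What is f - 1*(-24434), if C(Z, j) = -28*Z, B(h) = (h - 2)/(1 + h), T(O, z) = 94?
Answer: 21956036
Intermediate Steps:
B(h) = (-2 + h)/(1 + h)
f = 21931602 (f = (-17071 + 8524)*(-28*95 + 94) = -8547*(-2660 + 94) = -8547*(-2566) = 21931602)
f - 1*(-24434) = 21931602 - 1*(-24434) = 21931602 + 24434 = 21956036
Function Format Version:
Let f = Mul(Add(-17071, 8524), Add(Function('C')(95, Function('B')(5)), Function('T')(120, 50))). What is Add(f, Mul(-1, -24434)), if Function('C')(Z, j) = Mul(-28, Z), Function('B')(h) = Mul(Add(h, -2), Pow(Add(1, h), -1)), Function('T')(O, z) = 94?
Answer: 21956036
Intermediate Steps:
Function('B')(h) = Mul(Pow(Add(1, h), -1), Add(-2, h)) (Function('B')(h) = Mul(Add(-2, h), Pow(Add(1, h), -1)) = Mul(Pow(Add(1, h), -1), Add(-2, h)))
f = 21931602 (f = Mul(Add(-17071, 8524), Add(Mul(-28, 95), 94)) = Mul(-8547, Add(-2660, 94)) = Mul(-8547, -2566) = 21931602)
Add(f, Mul(-1, -24434)) = Add(21931602, Mul(-1, -24434)) = Add(21931602, 24434) = 21956036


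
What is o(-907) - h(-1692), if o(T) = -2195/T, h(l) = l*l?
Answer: -2596615453/907 ≈ -2.8629e+6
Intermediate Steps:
h(l) = l**2
o(-907) - h(-1692) = -2195/(-907) - 1*(-1692)**2 = -2195*(-1/907) - 1*2862864 = 2195/907 - 2862864 = -2596615453/907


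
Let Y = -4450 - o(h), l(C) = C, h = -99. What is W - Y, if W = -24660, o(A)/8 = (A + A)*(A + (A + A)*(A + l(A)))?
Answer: -61962530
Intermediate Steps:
o(A) = 16*A*(A + 4*A**2) (o(A) = 8*((A + A)*(A + (A + A)*(A + A))) = 8*((2*A)*(A + (2*A)*(2*A))) = 8*((2*A)*(A + 4*A**2)) = 8*(2*A*(A + 4*A**2)) = 16*A*(A + 4*A**2))
Y = 61937870 (Y = -4450 - (-99)**2*(16 + 64*(-99)) = -4450 - 9801*(16 - 6336) = -4450 - 9801*(-6320) = -4450 - 1*(-61942320) = -4450 + 61942320 = 61937870)
W - Y = -24660 - 1*61937870 = -24660 - 61937870 = -61962530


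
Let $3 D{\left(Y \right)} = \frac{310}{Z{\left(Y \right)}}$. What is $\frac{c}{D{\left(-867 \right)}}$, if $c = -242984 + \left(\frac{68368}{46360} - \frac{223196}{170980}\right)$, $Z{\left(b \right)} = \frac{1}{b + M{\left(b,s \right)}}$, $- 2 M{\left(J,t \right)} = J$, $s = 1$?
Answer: $\frac{708104265471}{130541733925} \approx 5.4244$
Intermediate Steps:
$M{\left(J,t \right)} = - \frac{J}{2}$
$Z{\left(b \right)} = \frac{2}{b}$ ($Z{\left(b \right)} = \frac{1}{b - \frac{b}{2}} = \frac{1}{\frac{1}{2} b} = \frac{2}{b}$)
$D{\left(Y \right)} = \frac{155 Y}{3}$ ($D{\left(Y \right)} = \frac{310 \frac{1}{2 \frac{1}{Y}}}{3} = \frac{310 \frac{Y}{2}}{3} = \frac{155 Y}{3}$)
$c = - \frac{12037772513007}{49541455}$ ($c = -242984 + \left(68368 \cdot \frac{1}{46360} - \frac{55799}{42745}\right) = -242984 + \left(\frac{8546}{5795} - \frac{55799}{42745}\right) = -242984 + \frac{8388713}{49541455} = - \frac{12037772513007}{49541455} \approx -2.4298 \cdot 10^{5}$)
$\frac{c}{D{\left(-867 \right)}} = - \frac{12037772513007}{49541455 \cdot \frac{155}{3} \left(-867\right)} = - \frac{12037772513007}{49541455 \left(-44795\right)} = \left(- \frac{12037772513007}{49541455}\right) \left(- \frac{1}{44795}\right) = \frac{708104265471}{130541733925}$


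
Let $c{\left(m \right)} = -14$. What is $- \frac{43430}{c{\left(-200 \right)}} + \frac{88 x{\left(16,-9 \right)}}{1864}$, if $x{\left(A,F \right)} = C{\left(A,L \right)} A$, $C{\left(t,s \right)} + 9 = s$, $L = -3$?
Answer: $\frac{5044811}{1631} \approx 3093.1$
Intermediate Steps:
$C{\left(t,s \right)} = -9 + s$
$x{\left(A,F \right)} = - 12 A$ ($x{\left(A,F \right)} = \left(-9 - 3\right) A = - 12 A$)
$- \frac{43430}{c{\left(-200 \right)}} + \frac{88 x{\left(16,-9 \right)}}{1864} = - \frac{43430}{-14} + \frac{88 \left(\left(-12\right) 16\right)}{1864} = \left(-43430\right) \left(- \frac{1}{14}\right) + 88 \left(-192\right) \frac{1}{1864} = \frac{21715}{7} - \frac{2112}{233} = \frac{5044811}{1631}$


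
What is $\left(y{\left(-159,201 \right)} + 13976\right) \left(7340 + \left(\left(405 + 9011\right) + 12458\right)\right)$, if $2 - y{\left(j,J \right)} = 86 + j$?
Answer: $410485914$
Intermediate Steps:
$y{\left(j,J \right)} = -84 - j$ ($y{\left(j,J \right)} = 2 - \left(86 + j\right) = -84 - j$)
$\left(y{\left(-159,201 \right)} + 13976\right) \left(7340 + \left(\left(405 + 9011\right) + 12458\right)\right) = \left(\left(-84 - -159\right) + 13976\right) \left(7340 + \left(\left(405 + 9011\right) + 12458\right)\right) = \left(\left(-84 + 159\right) + 13976\right) \left(7340 + \left(9416 + 12458\right)\right) = \left(75 + 13976\right) \left(7340 + 21874\right) = 14051 \cdot 29214 = 410485914$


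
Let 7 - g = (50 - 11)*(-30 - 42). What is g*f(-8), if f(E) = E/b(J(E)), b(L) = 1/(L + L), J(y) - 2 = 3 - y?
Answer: -585520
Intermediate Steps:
J(y) = 5 - y (J(y) = 2 + (3 - y) = 5 - y)
b(L) = 1/(2*L)
f(E) = E*(10 - 2*E) (f(E) = E/((1/(2*(5 - E)))) = E*(10 - 2*E))
g = 2815 (g = 7 - (50 - 11)*(-30 - 42) = 7 - 39*(-72) = 7 - 1*(-2808) = 7 + 2808 = 2815)
g*f(-8) = 2815*(2*(-8)*(5 - 1*(-8))) = 2815*(2*(-8)*(5 + 8)) = 2815*(2*(-8)*13) = 2815*(-208) = -585520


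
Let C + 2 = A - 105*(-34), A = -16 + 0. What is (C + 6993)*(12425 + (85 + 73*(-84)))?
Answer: 67256010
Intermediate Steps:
A = -16
C = 3552 (C = -2 + (-16 - 105*(-34)) = -2 + (-16 + 3570) = -2 + 3554 = 3552)
(C + 6993)*(12425 + (85 + 73*(-84))) = (3552 + 6993)*(12425 + (85 + 73*(-84))) = 10545*(12425 + (85 - 6132)) = 10545*(12425 - 6047) = 10545*6378 = 67256010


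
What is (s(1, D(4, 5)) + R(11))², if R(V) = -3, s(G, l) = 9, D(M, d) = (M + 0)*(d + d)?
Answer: 36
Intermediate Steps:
D(M, d) = 2*M*d (D(M, d) = M*(2*d) = 2*M*d)
(s(1, D(4, 5)) + R(11))² = (9 - 3)² = 6² = 36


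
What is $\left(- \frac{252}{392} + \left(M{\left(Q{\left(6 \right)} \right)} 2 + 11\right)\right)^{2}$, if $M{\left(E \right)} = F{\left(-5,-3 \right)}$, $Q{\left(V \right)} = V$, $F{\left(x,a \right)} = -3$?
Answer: $\frac{3721}{196} \approx 18.985$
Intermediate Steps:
$M{\left(E \right)} = -3$
$\left(- \frac{252}{392} + \left(M{\left(Q{\left(6 \right)} \right)} 2 + 11\right)\right)^{2} = \left(- \frac{252}{392} + \left(\left(-3\right) 2 + 11\right)\right)^{2} = \left(\left(-252\right) \frac{1}{392} + \left(-6 + 11\right)\right)^{2} = \left(- \frac{9}{14} + 5\right)^{2} = \left(\frac{61}{14}\right)^{2} = \frac{3721}{196}$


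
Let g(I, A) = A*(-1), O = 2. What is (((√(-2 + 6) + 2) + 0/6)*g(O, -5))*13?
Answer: 260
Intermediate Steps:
g(I, A) = -A
(((√(-2 + 6) + 2) + 0/6)*g(O, -5))*13 = (((√(-2 + 6) + 2) + 0/6)*(-1*(-5)))*13 = (((√4 + 2) + 0*(⅙))*5)*13 = (((2 + 2) + 0)*5)*13 = ((4 + 0)*5)*13 = (4*5)*13 = 20*13 = 260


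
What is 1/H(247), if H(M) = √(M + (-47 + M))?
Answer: √447/447 ≈ 0.047298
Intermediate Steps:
H(M) = √(-47 + 2*M)
1/H(247) = 1/(√(-47 + 2*247)) = 1/(√(-47 + 494)) = 1/(√447) = √447/447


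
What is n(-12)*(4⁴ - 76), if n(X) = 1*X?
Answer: -2160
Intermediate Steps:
n(X) = X
n(-12)*(4⁴ - 76) = -12*(4⁴ - 76) = -12*(256 - 76) = -12*180 = -2160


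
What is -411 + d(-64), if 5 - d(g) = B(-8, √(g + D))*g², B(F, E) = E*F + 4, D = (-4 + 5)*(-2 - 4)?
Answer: -16790 + 32768*I*√70 ≈ -16790.0 + 2.7416e+5*I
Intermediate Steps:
D = -6 (D = 1*(-6) = -6)
B(F, E) = 4 + E*F
d(g) = 5 - g²*(4 - 8*√(-6 + g)) (d(g) = 5 - (4 + √(g - 6)*(-8))*g² = 5 - (4 + √(-6 + g)*(-8))*g² = 5 - (4 - 8*√(-6 + g))*g² = 5 - g²*(4 - 8*√(-6 + g)))
-411 + d(-64) = -411 + (5 + (-64)²*(-4 + 8*√(-6 - 64))) = -411 + (5 + 4096*(-4 + 8*√(-70))) = -411 + (5 + 4096*(-4 + 8*(I*√70))) = -411 + (5 + 4096*(-4 + 8*I*√70)) = -411 + (5 + (-16384 + 32768*I*√70)) = -411 + (-16379 + 32768*I*√70) = -16790 + 32768*I*√70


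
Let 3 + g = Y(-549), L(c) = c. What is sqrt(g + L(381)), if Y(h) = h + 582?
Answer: sqrt(411) ≈ 20.273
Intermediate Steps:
Y(h) = 582 + h
g = 30 (g = -3 + (582 - 549) = -3 + 33 = 30)
sqrt(g + L(381)) = sqrt(30 + 381) = sqrt(411)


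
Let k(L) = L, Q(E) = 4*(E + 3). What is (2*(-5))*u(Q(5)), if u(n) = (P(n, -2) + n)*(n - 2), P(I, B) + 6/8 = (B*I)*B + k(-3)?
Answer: -46875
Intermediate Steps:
Q(E) = 12 + 4*E (Q(E) = 4*(3 + E) = 12 + 4*E)
P(I, B) = -15/4 + I*B**2 (P(I, B) = -3/4 + ((B*I)*B - 3) = -3/4 + (I*B**2 - 3) = -3/4 + (-3 + I*B**2) = -15/4 + I*B**2)
u(n) = (-2 + n)*(-15/4 + 5*n) (u(n) = ((-15/4 + n*(-2)**2) + n)*(n - 2) = ((-15/4 + n*4) + n)*(-2 + n) = ((-15/4 + 4*n) + n)*(-2 + n) = (-15/4 + 5*n)*(-2 + n) = (-2 + n)*(-15/4 + 5*n))
(2*(-5))*u(Q(5)) = (2*(-5))*(15/2 + 5*(12 + 4*5)**2 - 55*(12 + 4*5)/4) = -10*(15/2 + 5*(12 + 20)**2 - 55*(12 + 20)/4) = -10*(15/2 + 5*32**2 - 55/4*32) = -10*(15/2 + 5*1024 - 440) = -10*(15/2 + 5120 - 440) = -10*9375/2 = -46875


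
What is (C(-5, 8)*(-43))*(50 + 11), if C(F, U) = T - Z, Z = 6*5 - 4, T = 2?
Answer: 62952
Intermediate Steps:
Z = 26 (Z = 30 - 4 = 26)
C(F, U) = -24 (C(F, U) = 2 - 1*26 = 2 - 26 = -24)
(C(-5, 8)*(-43))*(50 + 11) = (-24*(-43))*(50 + 11) = 1032*61 = 62952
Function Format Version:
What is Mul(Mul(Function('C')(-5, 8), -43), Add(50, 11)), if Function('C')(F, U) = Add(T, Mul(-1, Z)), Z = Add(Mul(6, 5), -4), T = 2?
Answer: 62952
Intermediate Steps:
Z = 26 (Z = Add(30, -4) = 26)
Function('C')(F, U) = -24 (Function('C')(F, U) = Add(2, Mul(-1, 26)) = Add(2, -26) = -24)
Mul(Mul(Function('C')(-5, 8), -43), Add(50, 11)) = Mul(Mul(-24, -43), Add(50, 11)) = Mul(1032, 61) = 62952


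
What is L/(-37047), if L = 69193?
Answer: -69193/37047 ≈ -1.8677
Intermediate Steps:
L/(-37047) = 69193/(-37047) = 69193*(-1/37047) = -69193/37047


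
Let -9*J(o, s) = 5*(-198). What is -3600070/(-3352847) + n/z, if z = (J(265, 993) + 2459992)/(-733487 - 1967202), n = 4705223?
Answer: -42605771347292190869/8248345610394 ≈ -5.1654e+6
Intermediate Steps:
J(o, s) = 110 (J(o, s) = -5*(-198)/9 = -⅑*(-990) = 110)
z = -2460102/2700689 (z = (110 + 2459992)/(-733487 - 1967202) = 2460102/(-2700689) = 2460102*(-1/2700689) = -2460102/2700689 ≈ -0.91092)
-3600070/(-3352847) + n/z = -3600070/(-3352847) + 4705223/(-2460102/2700689) = -3600070*(-1/3352847) + 4705223*(-2700689/2460102) = 3600070/3352847 - 12707343998647/2460102 = -42605771347292190869/8248345610394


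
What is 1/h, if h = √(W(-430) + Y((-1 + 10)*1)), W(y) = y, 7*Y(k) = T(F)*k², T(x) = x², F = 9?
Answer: √24857/3551 ≈ 0.044399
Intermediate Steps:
Y(k) = 81*k²/7 (Y(k) = (9²*k²)/7 = (81*k²)/7 = 81*k²/7)
h = √24857/7 (h = √(-430 + 81*((-1 + 10)*1)²/7) = √(-430 + 81*(9*1)²/7) = √(-430 + (81/7)*9²) = √(-430 + (81/7)*81) = √(-430 + 6561/7) = √(3551/7) = √24857/7 ≈ 22.523)
1/h = 1/(√24857/7) = √24857/3551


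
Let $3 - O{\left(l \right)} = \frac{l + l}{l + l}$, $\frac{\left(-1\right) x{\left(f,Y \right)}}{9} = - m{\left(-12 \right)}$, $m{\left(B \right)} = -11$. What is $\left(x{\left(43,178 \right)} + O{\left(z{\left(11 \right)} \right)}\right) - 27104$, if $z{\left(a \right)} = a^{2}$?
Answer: $-27201$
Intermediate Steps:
$x{\left(f,Y \right)} = -99$ ($x{\left(f,Y \right)} = - 9 \left(\left(-1\right) \left(-11\right)\right) = \left(-9\right) 11 = -99$)
$O{\left(l \right)} = 2$ ($O{\left(l \right)} = 3 - \frac{l + l}{l + l} = 3 - \frac{2 l}{2 l} = 3 - 2 l \frac{1}{2 l} = 3 - 1 = 2$)
$\left(x{\left(43,178 \right)} + O{\left(z{\left(11 \right)} \right)}\right) - 27104 = \left(-99 + 2\right) - 27104 = -97 - 27104 = -27201$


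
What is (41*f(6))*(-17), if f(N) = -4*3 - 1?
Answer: 9061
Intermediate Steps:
f(N) = -13 (f(N) = -12 - 1 = -13)
(41*f(6))*(-17) = (41*(-13))*(-17) = -533*(-17) = 9061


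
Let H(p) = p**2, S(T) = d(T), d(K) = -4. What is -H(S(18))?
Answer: -16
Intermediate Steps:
S(T) = -4
-H(S(18)) = -1*(-4)**2 = -1*16 = -16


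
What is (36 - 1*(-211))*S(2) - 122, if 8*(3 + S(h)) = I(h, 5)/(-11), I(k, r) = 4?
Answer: -19233/22 ≈ -874.23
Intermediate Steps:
S(h) = -67/22 (S(h) = -3 + (4/(-11))/8 = -3 + (4*(-1/11))/8 = -3 + (⅛)*(-4/11) = -3 - 1/22 = -67/22)
(36 - 1*(-211))*S(2) - 122 = (36 - 1*(-211))*(-67/22) - 122 = (36 + 211)*(-67/22) - 122 = 247*(-67/22) - 122 = -16549/22 - 122 = -19233/22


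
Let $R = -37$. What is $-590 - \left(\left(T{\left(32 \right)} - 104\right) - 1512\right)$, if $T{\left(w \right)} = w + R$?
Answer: $1031$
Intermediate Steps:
$T{\left(w \right)} = -37 + w$ ($T{\left(w \right)} = w - 37 = -37 + w$)
$-590 - \left(\left(T{\left(32 \right)} - 104\right) - 1512\right) = -590 - \left(\left(\left(-37 + 32\right) - 104\right) - 1512\right) = -590 - \left(\left(-5 - 104\right) - 1512\right) = -590 - \left(-109 - 1512\right) = -590 - -1621 = -590 + 1621 = 1031$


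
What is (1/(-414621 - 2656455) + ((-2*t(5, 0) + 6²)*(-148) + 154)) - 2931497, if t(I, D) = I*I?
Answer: -8996013865597/3071076 ≈ -2.9293e+6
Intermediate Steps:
t(I, D) = I²
(1/(-414621 - 2656455) + ((-2*t(5, 0) + 6²)*(-148) + 154)) - 2931497 = (1/(-414621 - 2656455) + ((-2*5² + 6²)*(-148) + 154)) - 2931497 = (1/(-3071076) + ((-2*25 + 36)*(-148) + 154)) - 2931497 = (-1/3071076 + ((-50 + 36)*(-148) + 154)) - 2931497 = (-1/3071076 + (-14*(-148) + 154)) - 2931497 = (-1/3071076 + (2072 + 154)) - 2931497 = (-1/3071076 + 2226) - 2931497 = 6836215175/3071076 - 2931497 = -8996013865597/3071076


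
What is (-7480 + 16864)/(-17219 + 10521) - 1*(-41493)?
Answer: 8173845/197 ≈ 41492.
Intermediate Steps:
(-7480 + 16864)/(-17219 + 10521) - 1*(-41493) = 9384/(-6698) + 41493 = 9384*(-1/6698) + 41493 = -276/197 + 41493 = 8173845/197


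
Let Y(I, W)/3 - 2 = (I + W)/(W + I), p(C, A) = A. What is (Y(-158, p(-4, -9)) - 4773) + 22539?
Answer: 17775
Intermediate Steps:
Y(I, W) = 9 (Y(I, W) = 6 + 3*((I + W)/(W + I)) = 6 + 3*((I + W)/(I + W)) = 6 + 3*1 = 6 + 3 = 9)
(Y(-158, p(-4, -9)) - 4773) + 22539 = (9 - 4773) + 22539 = -4764 + 22539 = 17775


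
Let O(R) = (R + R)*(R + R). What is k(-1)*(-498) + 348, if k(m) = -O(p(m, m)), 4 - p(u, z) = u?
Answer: 50148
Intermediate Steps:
p(u, z) = 4 - u
O(R) = 4*R² (O(R) = (2*R)*(2*R) = 4*R²)
k(m) = -4*(4 - m)²
k(-1)*(-498) + 348 = -4*(-4 - 1)²*(-498) + 348 = -4*(-5)²*(-498) + 348 = -4*25*(-498) + 348 = -100*(-498) + 348 = 49800 + 348 = 50148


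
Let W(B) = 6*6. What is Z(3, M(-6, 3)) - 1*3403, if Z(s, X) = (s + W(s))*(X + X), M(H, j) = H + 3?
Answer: -3637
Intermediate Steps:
W(B) = 36
M(H, j) = 3 + H
Z(s, X) = 2*X*(36 + s) (Z(s, X) = (s + 36)*(X + X) = (36 + s)*(2*X) = 2*X*(36 + s))
Z(3, M(-6, 3)) - 1*3403 = 2*(3 - 6)*(36 + 3) - 1*3403 = 2*(-3)*39 - 3403 = -234 - 3403 = -3637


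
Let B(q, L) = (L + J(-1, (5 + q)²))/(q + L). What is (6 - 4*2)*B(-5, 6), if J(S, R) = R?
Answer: -12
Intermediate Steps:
B(q, L) = (L + (5 + q)²)/(L + q) (B(q, L) = (L + (5 + q)²)/(q + L) = (L + (5 + q)²)/(L + q))
(6 - 4*2)*B(-5, 6) = (6 - 4*2)*((6 + (5 - 5)²)/(6 - 5)) = (6 - 8)*((6 + 0²)/1) = -2*(6 + 0) = -2*6 = -12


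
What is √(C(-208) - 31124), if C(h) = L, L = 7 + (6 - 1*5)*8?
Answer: I*√31109 ≈ 176.38*I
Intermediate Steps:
L = 15 (L = 7 + (6 - 5)*8 = 7 + 1*8 = 7 + 8 = 15)
C(h) = 15
√(C(-208) - 31124) = √(15 - 31124) = √(-31109) = I*√31109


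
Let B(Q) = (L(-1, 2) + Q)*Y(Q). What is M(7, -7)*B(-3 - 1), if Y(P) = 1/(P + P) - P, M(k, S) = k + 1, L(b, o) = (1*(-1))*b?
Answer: -93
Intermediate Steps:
L(b, o) = -b
M(k, S) = 1 + k
Y(P) = 1/(2*P) - P
B(Q) = (1 + Q)*(1/(2*Q) - Q) (B(Q) = (-1*(-1) + Q)*(1/(2*Q) - Q) = (1 + Q)*(1/(2*Q) - Q))
M(7, -7)*B(-3 - 1) = (1 + 7)*(½ + 1/(2*(-3 - 1)) - (-3 - 1) - (-3 - 1)²) = 8*(½ + (½)/(-4) - 1*(-4) - 1*(-4)²) = 8*(½ + (½)*(-¼) + 4 - 1*16) = 8*(½ - ⅛ + 4 - 16) = 8*(-93/8) = -93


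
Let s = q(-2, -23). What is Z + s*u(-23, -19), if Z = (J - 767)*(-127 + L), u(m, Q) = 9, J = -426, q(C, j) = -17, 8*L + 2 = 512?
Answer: 301217/4 ≈ 75304.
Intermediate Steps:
L = 255/4 (L = -¼ + (⅛)*512 = -¼ + 64 = 255/4 ≈ 63.750)
Z = 301829/4 (Z = (-426 - 767)*(-127 + 255/4) = -1193*(-253/4) = 301829/4 ≈ 75457.)
s = -17
Z + s*u(-23, -19) = 301829/4 - 17*9 = 301829/4 - 153 = 301217/4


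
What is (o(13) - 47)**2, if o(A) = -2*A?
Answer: 5329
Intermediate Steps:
(o(13) - 47)**2 = (-2*13 - 47)**2 = (-26 - 47)**2 = (-73)**2 = 5329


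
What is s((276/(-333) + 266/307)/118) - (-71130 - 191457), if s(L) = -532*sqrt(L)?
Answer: 262587 - 532*sqrt(1288758063)/2010543 ≈ 2.6258e+5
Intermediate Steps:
s((276/(-333) + 266/307)/118) - (-71130 - 191457) = -532*sqrt(118)*sqrt(276/(-333) + 266/307)/118 - (-71130 - 191457) = -532*sqrt(118)*sqrt(276*(-1/333) + 266*(1/307))/118 - 1*(-262587) = -532*sqrt(118)*sqrt(-92/111 + 266/307)/118 + 262587 = -532*sqrt(1288758063)/2010543 + 262587 = 262587 - 532*sqrt(1288758063)/2010543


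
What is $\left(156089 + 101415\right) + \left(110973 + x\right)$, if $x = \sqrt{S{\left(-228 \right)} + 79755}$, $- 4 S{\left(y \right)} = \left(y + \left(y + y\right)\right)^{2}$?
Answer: $368477 + i \sqrt{37209} \approx 3.6848 \cdot 10^{5} + 192.9 i$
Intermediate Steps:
$S{\left(y \right)} = - \frac{9 y^{2}}{4}$ ($S{\left(y \right)} = - \frac{\left(y + \left(y + y\right)\right)^{2}}{4} = - \frac{\left(y + 2 y\right)^{2}}{4} = - \frac{\left(3 y\right)^{2}}{4} = - \frac{9 y^{2}}{4}$)
$x = i \sqrt{37209}$ ($x = \sqrt{- \frac{9 \left(-228\right)^{2}}{4} + 79755} = \sqrt{\left(- \frac{9}{4}\right) 51984 + 79755} = \sqrt{-116964 + 79755} = \sqrt{-37209} = i \sqrt{37209} \approx 192.9 i$)
$\left(156089 + 101415\right) + \left(110973 + x\right) = \left(156089 + 101415\right) + \left(110973 + i \sqrt{37209}\right) = 257504 + \left(110973 + i \sqrt{37209}\right) = 368477 + i \sqrt{37209}$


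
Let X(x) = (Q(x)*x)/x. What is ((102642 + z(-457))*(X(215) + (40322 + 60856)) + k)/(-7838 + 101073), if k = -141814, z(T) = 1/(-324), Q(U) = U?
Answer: 674376074003/6041628 ≈ 1.1162e+5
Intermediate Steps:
z(T) = -1/324
X(x) = x (X(x) = (x*x)/x = x²/x = x)
((102642 + z(-457))*(X(215) + (40322 + 60856)) + k)/(-7838 + 101073) = ((102642 - 1/324)*(215 + (40322 + 60856)) - 141814)/(-7838 + 101073) = (33256007*(215 + 101178)/324 - 141814)/93235 = ((33256007/324)*101393 - 141814)*(1/93235) = (3371926317751/324 - 141814)*(1/93235) = (3371880370015/324)*(1/93235) = 674376074003/6041628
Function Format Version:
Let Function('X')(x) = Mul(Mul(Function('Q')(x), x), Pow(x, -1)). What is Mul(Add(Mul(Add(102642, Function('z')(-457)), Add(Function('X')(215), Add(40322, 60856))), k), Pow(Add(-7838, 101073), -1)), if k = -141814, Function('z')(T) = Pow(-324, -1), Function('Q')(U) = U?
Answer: Rational(674376074003, 6041628) ≈ 1.1162e+5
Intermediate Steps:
Function('z')(T) = Rational(-1, 324)
Function('X')(x) = x (Function('X')(x) = Mul(Mul(x, x), Pow(x, -1)) = Mul(Pow(x, 2), Pow(x, -1)) = x)
Mul(Add(Mul(Add(102642, Function('z')(-457)), Add(Function('X')(215), Add(40322, 60856))), k), Pow(Add(-7838, 101073), -1)) = Mul(Add(Mul(Add(102642, Rational(-1, 324)), Add(215, Add(40322, 60856))), -141814), Pow(Add(-7838, 101073), -1)) = Mul(Add(Mul(Rational(33256007, 324), Add(215, 101178)), -141814), Pow(93235, -1)) = Mul(Add(Mul(Rational(33256007, 324), 101393), -141814), Rational(1, 93235)) = Mul(Add(Rational(3371926317751, 324), -141814), Rational(1, 93235)) = Mul(Rational(3371880370015, 324), Rational(1, 93235)) = Rational(674376074003, 6041628)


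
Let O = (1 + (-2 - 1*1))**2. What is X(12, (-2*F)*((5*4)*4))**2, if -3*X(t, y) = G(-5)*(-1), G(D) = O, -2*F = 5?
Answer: 16/9 ≈ 1.7778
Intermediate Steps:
O = 4 (O = (1 + (-2 - 1))**2 = (1 - 3)**2 = (-2)**2 = 4)
F = -5/2 (F = -1/2*5 = -5/2 ≈ -2.5000)
G(D) = 4
X(t, y) = 4/3 (X(t, y) = -4*(-1)/3 = -1/3*(-4) = 4/3)
X(12, (-2*F)*((5*4)*4))**2 = (4/3)**2 = 16/9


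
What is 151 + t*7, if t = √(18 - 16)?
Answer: 151 + 7*√2 ≈ 160.90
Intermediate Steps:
t = √2 ≈ 1.4142
151 + t*7 = 151 + √2*7 = 151 + 7*√2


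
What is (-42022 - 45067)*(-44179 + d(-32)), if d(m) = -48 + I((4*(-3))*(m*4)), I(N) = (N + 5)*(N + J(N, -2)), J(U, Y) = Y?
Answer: -202017479363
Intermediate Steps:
I(N) = (-2 + N)*(5 + N) (I(N) = (N + 5)*(N - 2) = (5 + N)*(-2 + N) = (-2 + N)*(5 + N))
d(m) = -58 - 144*m + 2304*m² (d(m) = -48 + (-10 + ((4*(-3))*(m*4))² + 3*((4*(-3))*(m*4))) = -48 + (-10 + (-48*m)² + 3*(-48*m)) = -48 + (-10 + 2304*m² - 144*m) = -48 + (-10 - 144*m + 2304*m²) = -58 - 144*m + 2304*m²)
(-42022 - 45067)*(-44179 + d(-32)) = (-42022 - 45067)*(-44179 + (-58 - 144*(-32) + 2304*(-32)²)) = -87089*(-44179 + (-58 + 4608 + 2304*1024)) = -87089*(-44179 + (-58 + 4608 + 2359296)) = -87089*(-44179 + 2363846) = -87089*2319667 = -202017479363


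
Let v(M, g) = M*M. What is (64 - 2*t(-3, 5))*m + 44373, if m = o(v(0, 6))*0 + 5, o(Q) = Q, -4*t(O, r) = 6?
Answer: 44708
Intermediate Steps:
t(O, r) = -3/2 (t(O, r) = -¼*6 = -3/2)
v(M, g) = M²
m = 5 (m = 0²*0 + 5 = 0*0 + 5 = 0 + 5 = 5)
(64 - 2*t(-3, 5))*m + 44373 = (64 - 2*(-3/2))*5 + 44373 = (64 + 3)*5 + 44373 = 67*5 + 44373 = 335 + 44373 = 44708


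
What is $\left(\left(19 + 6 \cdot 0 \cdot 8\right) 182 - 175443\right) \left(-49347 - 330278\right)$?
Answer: $65289805625$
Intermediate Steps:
$\left(\left(19 + 6 \cdot 0 \cdot 8\right) 182 - 175443\right) \left(-49347 - 330278\right) = \left(\left(19 + 0 \cdot 8\right) 182 - 175443\right) \left(-379625\right) = \left(\left(19 + 0\right) 182 - 175443\right) \left(-379625\right) = \left(19 \cdot 182 - 175443\right) \left(-379625\right) = \left(3458 - 175443\right) \left(-379625\right) = \left(-171985\right) \left(-379625\right) = 65289805625$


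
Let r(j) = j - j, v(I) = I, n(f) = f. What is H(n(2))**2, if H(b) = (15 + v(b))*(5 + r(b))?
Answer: 7225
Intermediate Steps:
r(j) = 0
H(b) = 75 + 5*b (H(b) = (15 + b)*(5 + 0) = (15 + b)*5 = 75 + 5*b)
H(n(2))**2 = (75 + 5*2)**2 = (75 + 10)**2 = 85**2 = 7225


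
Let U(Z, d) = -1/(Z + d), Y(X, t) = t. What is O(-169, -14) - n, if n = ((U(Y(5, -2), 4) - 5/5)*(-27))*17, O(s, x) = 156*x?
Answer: -5745/2 ≈ -2872.5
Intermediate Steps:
n = 1377/2 (n = ((-1/(-2 + 4) - 5/5)*(-27))*17 = ((-1/2 - 5*1/5)*(-27))*17 = ((-1*1/2 - 1)*(-27))*17 = ((-1/2 - 1)*(-27))*17 = -3/2*(-27)*17 = (81/2)*17 = 1377/2 ≈ 688.50)
O(-169, -14) - n = 156*(-14) - 1*1377/2 = -2184 - 1377/2 = -5745/2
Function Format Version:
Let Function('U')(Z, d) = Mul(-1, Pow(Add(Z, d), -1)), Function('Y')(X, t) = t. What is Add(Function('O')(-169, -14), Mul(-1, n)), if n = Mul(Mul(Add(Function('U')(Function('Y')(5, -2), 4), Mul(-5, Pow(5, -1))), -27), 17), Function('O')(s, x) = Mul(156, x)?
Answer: Rational(-5745, 2) ≈ -2872.5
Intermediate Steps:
n = Rational(1377, 2) (n = Mul(Mul(Add(Mul(-1, Pow(Add(-2, 4), -1)), Mul(-5, Pow(5, -1))), -27), 17) = Mul(Mul(Add(Mul(-1, Pow(2, -1)), Mul(-5, Rational(1, 5))), -27), 17) = Mul(Mul(Add(Mul(-1, Rational(1, 2)), -1), -27), 17) = Mul(Mul(Add(Rational(-1, 2), -1), -27), 17) = Mul(Mul(Rational(-3, 2), -27), 17) = Mul(Rational(81, 2), 17) = Rational(1377, 2) ≈ 688.50)
Add(Function('O')(-169, -14), Mul(-1, n)) = Add(Mul(156, -14), Mul(-1, Rational(1377, 2))) = Add(-2184, Rational(-1377, 2)) = Rational(-5745, 2)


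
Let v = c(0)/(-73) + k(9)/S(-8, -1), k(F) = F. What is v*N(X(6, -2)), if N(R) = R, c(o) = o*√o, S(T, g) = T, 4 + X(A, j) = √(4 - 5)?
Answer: 9/2 - 9*I/8 ≈ 4.5 - 1.125*I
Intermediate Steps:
X(A, j) = -4 + I (X(A, j) = -4 + √(4 - 5) = -4 + √(-1) = -4 + I)
c(o) = o^(3/2)
v = -9/8 (v = 0^(3/2)/(-73) + 9/(-8) = 0*(-1/73) + 9*(-⅛) = 0 - 9/8 = -9/8 ≈ -1.1250)
v*N(X(6, -2)) = -9*(-4 + I)/8 = 9/2 - 9*I/8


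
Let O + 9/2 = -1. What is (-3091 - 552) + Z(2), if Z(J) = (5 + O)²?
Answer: -14571/4 ≈ -3642.8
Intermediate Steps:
O = -11/2 (O = -9/2 - 1 = -11/2 ≈ -5.5000)
Z(J) = ¼ (Z(J) = (5 - 11/2)² = (-½)² = ¼)
(-3091 - 552) + Z(2) = (-3091 - 552) + ¼ = -3643 + ¼ = -14571/4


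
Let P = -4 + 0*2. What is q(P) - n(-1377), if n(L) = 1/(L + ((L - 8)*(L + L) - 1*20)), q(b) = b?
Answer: -15251573/3812893 ≈ -4.0000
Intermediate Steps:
P = -4 (P = -4 + 0 = -4)
n(L) = 1/(-20 + L + 2*L*(-8 + L)) (n(L) = 1/(L + ((-8 + L)*(2*L) - 20)) = 1/(L + (2*L*(-8 + L) - 20)) = 1/(L + (-20 + 2*L*(-8 + L))) = 1/(-20 + L + 2*L*(-8 + L)))
q(P) - n(-1377) = -4 - 1/(-20 - 15*(-1377) + 2*(-1377)**2) = -4 - 1/(-20 + 20655 + 2*1896129) = -4 - 1/(-20 + 20655 + 3792258) = -4 - 1/3812893 = -15251573/3812893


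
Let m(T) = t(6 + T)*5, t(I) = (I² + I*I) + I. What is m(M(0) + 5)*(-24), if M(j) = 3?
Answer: -48720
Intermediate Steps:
t(I) = I + 2*I² (t(I) = (I² + I²) + I = 2*I² + I = I + 2*I²)
m(T) = 5*(6 + T)*(13 + 2*T) (m(T) = ((6 + T)*(1 + 2*(6 + T)))*5 = ((6 + T)*(1 + (12 + 2*T)))*5 = ((6 + T)*(13 + 2*T))*5 = 5*(6 + T)*(13 + 2*T))
m(M(0) + 5)*(-24) = (5*(6 + (3 + 5))*(13 + 2*(3 + 5)))*(-24) = (5*(6 + 8)*(13 + 2*8))*(-24) = (5*14*(13 + 16))*(-24) = (5*14*29)*(-24) = 2030*(-24) = -48720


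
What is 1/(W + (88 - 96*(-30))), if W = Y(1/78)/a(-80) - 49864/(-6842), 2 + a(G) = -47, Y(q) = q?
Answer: 13075062/38902070699 ≈ 0.00033610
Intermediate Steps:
a(G) = -49 (a(G) = -2 - 47 = -49)
W = 95286683/13075062 (W = 1/(78*(-49)) - 49864/(-6842) = (1/78)*(-1/49) - 49864*(-1/6842) = -1/3822 + 24932/3421 = 95286683/13075062 ≈ 7.2877)
1/(W + (88 - 96*(-30))) = 1/(95286683/13075062 + (88 - 96*(-30))) = 1/(95286683/13075062 + (88 + 2880)) = 1/(95286683/13075062 + 2968) = 1/(38902070699/13075062) = 13075062/38902070699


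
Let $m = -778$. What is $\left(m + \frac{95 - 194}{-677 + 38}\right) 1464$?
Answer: $- \frac{80852328}{71} \approx -1.1388 \cdot 10^{6}$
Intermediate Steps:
$\left(m + \frac{95 - 194}{-677 + 38}\right) 1464 = \left(-778 + \frac{95 - 194}{-677 + 38}\right) 1464 = \left(-778 - \frac{99}{-639}\right) 1464 = \left(-778 - - \frac{11}{71}\right) 1464 = \left(-778 + \frac{11}{71}\right) 1464 = \left(- \frac{55227}{71}\right) 1464 = - \frac{80852328}{71}$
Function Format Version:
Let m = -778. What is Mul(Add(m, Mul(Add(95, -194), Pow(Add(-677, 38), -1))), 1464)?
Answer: Rational(-80852328, 71) ≈ -1.1388e+6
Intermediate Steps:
Mul(Add(m, Mul(Add(95, -194), Pow(Add(-677, 38), -1))), 1464) = Mul(Add(-778, Mul(Add(95, -194), Pow(Add(-677, 38), -1))), 1464) = Mul(Add(-778, Mul(-99, Pow(-639, -1))), 1464) = Mul(Add(-778, Mul(-99, Rational(-1, 639))), 1464) = Mul(Add(-778, Rational(11, 71)), 1464) = Mul(Rational(-55227, 71), 1464) = Rational(-80852328, 71)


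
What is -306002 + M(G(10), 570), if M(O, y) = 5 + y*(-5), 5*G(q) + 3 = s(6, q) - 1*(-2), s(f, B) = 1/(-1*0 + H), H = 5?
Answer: -308847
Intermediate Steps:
s(f, B) = ⅕ (s(f, B) = 1/(-1*0 + 5) = 1/(0 + 5) = 1/5 = ⅕)
G(q) = -4/25 (G(q) = -⅗ + (⅕ - 1*(-2))/5 = -⅗ + (⅕ + 2)/5 = -⅗ + (⅕)*(11/5) = -⅗ + 11/25 = -4/25)
M(O, y) = 5 - 5*y
-306002 + M(G(10), 570) = -306002 + (5 - 5*570) = -306002 + (5 - 2850) = -306002 - 2845 = -308847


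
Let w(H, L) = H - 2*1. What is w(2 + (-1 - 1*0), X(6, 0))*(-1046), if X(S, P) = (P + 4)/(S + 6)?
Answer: 1046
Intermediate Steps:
X(S, P) = (4 + P)/(6 + S)
w(H, L) = -2 + H (w(H, L) = H - 2 = -2 + H)
w(2 + (-1 - 1*0), X(6, 0))*(-1046) = (-2 + (2 + (-1 - 1*0)))*(-1046) = (-2 + (2 + (-1 + 0)))*(-1046) = (-2 + (2 - 1))*(-1046) = (-2 + 1)*(-1046) = -1*(-1046) = 1046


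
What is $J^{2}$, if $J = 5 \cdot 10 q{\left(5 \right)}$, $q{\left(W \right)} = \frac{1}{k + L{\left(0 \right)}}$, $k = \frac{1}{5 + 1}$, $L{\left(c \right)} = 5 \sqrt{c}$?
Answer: $90000$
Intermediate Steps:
$k = \frac{1}{6} \approx 0.16667$
$q{\left(W \right)} = 6$ ($q{\left(W \right)} = \frac{1}{\frac{1}{6} + 5 \sqrt{0}} = \frac{1}{\frac{1}{6} + 5 \cdot 0} = \frac{1}{\frac{1}{6} + 0} = \frac{1}{\frac{1}{6}} = 6$)
$J = 300$ ($J = 5 \cdot 10 \cdot 6 = 50 \cdot 6 = 300$)
$J^{2} = 300^{2} = 90000$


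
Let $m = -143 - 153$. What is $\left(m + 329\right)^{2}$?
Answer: $1089$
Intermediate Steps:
$m = -296$
$\left(m + 329\right)^{2} = \left(-296 + 329\right)^{2} = 33^{2} = 1089$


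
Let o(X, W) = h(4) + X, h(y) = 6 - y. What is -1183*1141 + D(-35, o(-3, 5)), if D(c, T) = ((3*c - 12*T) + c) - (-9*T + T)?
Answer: -1349939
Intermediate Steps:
o(X, W) = 2 + X (o(X, W) = (6 - 1*4) + X = (6 - 4) + X = 2 + X)
D(c, T) = -4*T + 4*c (D(c, T) = ((-12*T + 3*c) + c) - (-8)*T = (-12*T + 4*c) + 8*T = -4*T + 4*c)
-1183*1141 + D(-35, o(-3, 5)) = -1183*1141 + (-4*(2 - 3) + 4*(-35)) = -1349803 + (-4*(-1) - 140) = -1349803 + (4 - 140) = -1349803 - 136 = -1349939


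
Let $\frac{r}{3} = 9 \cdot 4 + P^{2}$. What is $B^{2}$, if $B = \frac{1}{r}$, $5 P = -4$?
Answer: $\frac{625}{7551504} \approx 8.2765 \cdot 10^{-5}$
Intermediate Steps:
$P = - \frac{4}{5}$ ($P = \frac{1}{5} \left(-4\right) = - \frac{4}{5} \approx -0.8$)
$r = \frac{2748}{25}$ ($r = 3 \left(9 \cdot 4 + \left(- \frac{4}{5}\right)^{2}\right) = 3 \left(36 + \frac{16}{25}\right) = 3 \cdot \frac{916}{25} = \frac{2748}{25} \approx 109.92$)
$B = \frac{25}{2748}$ ($B = \frac{1}{\frac{2748}{25}} = \frac{25}{2748} \approx 0.0090975$)
$B^{2} = \left(\frac{25}{2748}\right)^{2} = \frac{625}{7551504}$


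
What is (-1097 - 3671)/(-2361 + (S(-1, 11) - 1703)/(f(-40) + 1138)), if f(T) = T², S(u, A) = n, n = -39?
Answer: 815924/404135 ≈ 2.0189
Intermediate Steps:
S(u, A) = -39
(-1097 - 3671)/(-2361 + (S(-1, 11) - 1703)/(f(-40) + 1138)) = (-1097 - 3671)/(-2361 + (-39 - 1703)/((-40)² + 1138)) = -4768/(-2361 - 1742/(1600 + 1138)) = -4768/(-2361 - 1742/2738) = -4768/(-2361 - 1742*1/2738) = -4768/(-2361 - 871/1369) = -4768/(-3233080/1369) = -4768*(-1369/3233080) = 815924/404135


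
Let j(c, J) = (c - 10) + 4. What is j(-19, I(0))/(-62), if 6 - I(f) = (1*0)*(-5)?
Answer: 25/62 ≈ 0.40323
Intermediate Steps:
I(f) = 6 (I(f) = 6 - 1*0*(-5) = 6 - 0*(-5) = 6 - 1*0 = 6 + 0 = 6)
j(c, J) = -6 + c (j(c, J) = (-10 + c) + 4 = -6 + c)
j(-19, I(0))/(-62) = (-6 - 19)/(-62) = -25*(-1/62) = 25/62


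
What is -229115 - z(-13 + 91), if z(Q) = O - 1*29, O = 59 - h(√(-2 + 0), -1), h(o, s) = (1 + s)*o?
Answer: -229145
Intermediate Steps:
h(o, s) = o*(1 + s)
O = 59 (O = 59 - √(-2 + 0)*(1 - 1) = 59 - √(-2)*0 = 59 - I*√2*0 = 59 - 1*0 = 59 + 0 = 59)
z(Q) = 30 (z(Q) = 59 - 1*29 = 59 - 29 = 30)
-229115 - z(-13 + 91) = -229115 - 1*30 = -229115 - 30 = -229145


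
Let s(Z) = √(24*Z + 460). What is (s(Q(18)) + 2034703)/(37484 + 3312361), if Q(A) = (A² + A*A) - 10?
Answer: 2034703/3349845 + 2*√3943/3349845 ≈ 0.60744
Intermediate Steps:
Q(A) = -10 + 2*A² (Q(A) = (A² + A²) - 10 = 2*A² - 10 = -10 + 2*A²)
s(Z) = √(460 + 24*Z)
(s(Q(18)) + 2034703)/(37484 + 3312361) = (2*√(115 + 6*(-10 + 2*18²)) + 2034703)/(37484 + 3312361) = (2*√(115 + 6*(-10 + 2*324)) + 2034703)/3349845 = (2*√(115 + 6*(-10 + 648)) + 2034703)*(1/3349845) = (2*√(115 + 6*638) + 2034703)*(1/3349845) = (2*√(115 + 3828) + 2034703)*(1/3349845) = (2*√3943 + 2034703)*(1/3349845) = (2034703 + 2*√3943)*(1/3349845) = 2034703/3349845 + 2*√3943/3349845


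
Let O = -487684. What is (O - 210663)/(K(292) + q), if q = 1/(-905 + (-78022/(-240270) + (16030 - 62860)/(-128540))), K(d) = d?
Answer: -975207225326852297/407762088757202 ≈ -2391.6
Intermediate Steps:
q = -1544215290/1396450797851 (q = 1/(-905 + (-78022*(-1/240270) - 46830*(-1/128540))) = 1/(-905 + (39011/120135 + 4683/12854)) = 1/(-905 + 1064039599/1544215290) = 1/(-1396450797851/1544215290) = -1544215290/1396450797851 ≈ -0.0011058)
(O - 210663)/(K(292) + q) = (-487684 - 210663)/(292 - 1544215290/1396450797851) = -698347/407762088757202/1396450797851 = -698347*1396450797851/407762088757202 = -975207225326852297/407762088757202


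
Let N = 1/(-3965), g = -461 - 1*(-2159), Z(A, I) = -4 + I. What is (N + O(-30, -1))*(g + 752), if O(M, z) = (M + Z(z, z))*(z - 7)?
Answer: 543997510/793 ≈ 6.8600e+5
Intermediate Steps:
O(M, z) = (-7 + z)*(-4 + M + z) (O(M, z) = (M + (-4 + z))*(z - 7) = (-4 + M + z)*(-7 + z) = (-7 + z)*(-4 + M + z))
g = 1698 (g = -461 + 2159 = 1698)
N = -1/3965 ≈ -0.00025221
(N + O(-30, -1))*(g + 752) = (-1/3965 + (28 + (-1)² - 11*(-1) - 7*(-30) - 30*(-1)))*(1698 + 752) = (-1/3965 + (28 + 1 + 11 + 210 + 30))*2450 = (-1/3965 + 280)*2450 = (1110199/3965)*2450 = 543997510/793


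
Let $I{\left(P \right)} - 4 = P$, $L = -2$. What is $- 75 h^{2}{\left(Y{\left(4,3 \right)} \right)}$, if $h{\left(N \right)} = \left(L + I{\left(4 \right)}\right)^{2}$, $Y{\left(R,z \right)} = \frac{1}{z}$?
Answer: $-97200$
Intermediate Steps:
$I{\left(P \right)} = 4 + P$
$h{\left(N \right)} = 36$ ($h{\left(N \right)} = \left(-2 + \left(4 + 4\right)\right)^{2} = \left(-2 + 8\right)^{2} = 6^{2} = 36$)
$- 75 h^{2}{\left(Y{\left(4,3 \right)} \right)} = - 75 \cdot 36^{2} = \left(-75\right) 1296 = -97200$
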